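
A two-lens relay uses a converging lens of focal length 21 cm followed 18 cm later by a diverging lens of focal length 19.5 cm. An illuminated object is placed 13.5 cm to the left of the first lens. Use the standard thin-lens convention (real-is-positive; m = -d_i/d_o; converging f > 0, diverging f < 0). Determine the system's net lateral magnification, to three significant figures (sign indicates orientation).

0.725

Applying the thin-lens equation to the first lens, 1/21 = 1/13.5 + 1/d_i1, which gives d_i1 = -37.800 cm.
Its lateral magnification is m_1 = -d_i1/d_o1 = -(-37.800)/13.5 = 2.8000.
The intermediate image is virtual, 37.800 cm to the left of lens 1, so d_o2 = L - d_i1 = 18 - (-37.800) = 55.800 cm.
Applying the thin-lens equation again with f_2 = -19.5 cm and d_o2 = 55.800 cm gives d_i2 = -14.450 cm.
m_2 = -(-14.450)/(55.800) = 0.2590.
The system's lateral magnification is m_1 m_2 = (2.8000)(0.2590) = 0.7251.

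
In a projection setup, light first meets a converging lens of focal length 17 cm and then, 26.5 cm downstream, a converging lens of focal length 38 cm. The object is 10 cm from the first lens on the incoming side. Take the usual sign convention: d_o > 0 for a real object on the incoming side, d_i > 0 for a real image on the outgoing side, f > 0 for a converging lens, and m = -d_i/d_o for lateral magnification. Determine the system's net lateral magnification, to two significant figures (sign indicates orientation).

-7.2

Applying the thin-lens equation to the first lens, 1/17 = 1/10 + 1/d_i1, which gives d_i1 = -24.286 cm.
Its lateral magnification is m_1 = -d_i1/d_o1 = -(-24.286)/10 = 2.4286.
The intermediate image is virtual, 24.286 cm to the left of lens 1, so d_o2 = L - d_i1 = 26.5 - (-24.286) = 50.786 cm.
Applying the thin-lens equation again with f_2 = 38 cm and d_o2 = 50.786 cm gives d_i2 = 150.939 cm.
m_2 = -(150.939)/(50.786) = -2.9721.
Overall magnification: m = m_1 m_2 = -7.2179.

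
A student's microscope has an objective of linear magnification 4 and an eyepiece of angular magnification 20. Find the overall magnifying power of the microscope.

80

The overall magnification of a compound microscope is the product of the objective and eyepiece magnifications:
M = M_obj x M_eye = 4 x 20 = 80.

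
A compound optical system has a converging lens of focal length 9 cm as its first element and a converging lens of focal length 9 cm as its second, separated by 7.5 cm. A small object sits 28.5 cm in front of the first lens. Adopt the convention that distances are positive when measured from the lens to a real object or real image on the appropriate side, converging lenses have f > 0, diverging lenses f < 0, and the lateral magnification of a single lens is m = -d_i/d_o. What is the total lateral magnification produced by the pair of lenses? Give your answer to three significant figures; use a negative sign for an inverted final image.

Applying the thin-lens equation to the first lens, 1/9 = 1/28.5 + 1/d_i1, which gives d_i1 = 13.154 cm.
Its lateral magnification is m_1 = -d_i1/d_o1 = -(13.154)/28.5 = -0.4615.
Since 13.154 cm > 7.5 cm, the first image lies past the second lens and serves as a virtual object: d_o2 = L - d_i1 = -5.654 cm.
Applying the thin-lens equation again with f_2 = 9 cm and d_o2 = -5.654 cm gives d_i2 = 3.472 cm.
m_2 = -(3.472)/(-5.654) = 0.6142.
Total m = m_1 x m_2 = (-0.4615)(0.6142) = -0.2835.

-0.283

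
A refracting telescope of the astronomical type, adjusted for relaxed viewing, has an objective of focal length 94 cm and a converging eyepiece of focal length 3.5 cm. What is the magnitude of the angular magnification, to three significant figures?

|M| = f_obj/|f_eye| = 94/3.5 = 26.857.

26.9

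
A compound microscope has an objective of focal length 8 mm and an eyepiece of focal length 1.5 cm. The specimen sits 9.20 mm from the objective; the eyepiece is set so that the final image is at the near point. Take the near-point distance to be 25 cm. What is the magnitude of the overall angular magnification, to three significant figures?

118

Convert to cm: f_obj = 8 mm = 0.8 cm; d_o = 9.20 mm = 0.92 cm.
Objective: 1/d_i = 1/f_obj - 1/d_o = 1/0.8 - 1/0.92 = 0.16304 cm^-1, so d_i = 6.133 cm.
m_obj = -d_i/d_o = -6.133/0.92 = -6.667.
Eyepiece angular magnification (image at near point): M_eye = 1 + D/f_e = 1 + 25/1.5 = 17.667.
Overall M = m_obj x M_eye = (-6.667)(17.667) = -117.78.
|M| = 117.78.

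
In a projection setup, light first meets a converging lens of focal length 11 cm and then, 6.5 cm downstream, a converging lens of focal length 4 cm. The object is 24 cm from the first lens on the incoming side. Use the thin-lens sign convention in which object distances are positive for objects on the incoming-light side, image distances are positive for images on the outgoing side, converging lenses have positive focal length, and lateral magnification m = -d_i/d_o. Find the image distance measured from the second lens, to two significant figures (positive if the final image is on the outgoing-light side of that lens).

Lens 1: 1/d_i1 = 1/f_1 - 1/d_o1 = 1/11 - 1/24 = 0.04924 cm^-1, so d_i1 = 20.308 cm.
Since 20.308 cm > 6.5 cm, the first image lies past the second lens and serves as a virtual object: d_o2 = L - d_i1 = -13.808 cm.
Lens 2: 1/d_i2 = 1/f_2 - 1/d_o2 = 1/4 - 1/(-13.808) = 0.32242 cm^-1, so d_i2 = 3.102 cm.

3.1 cm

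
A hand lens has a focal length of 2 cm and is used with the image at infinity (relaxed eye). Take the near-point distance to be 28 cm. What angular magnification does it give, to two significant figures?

M = D/f = 28/2 = 14.000.

14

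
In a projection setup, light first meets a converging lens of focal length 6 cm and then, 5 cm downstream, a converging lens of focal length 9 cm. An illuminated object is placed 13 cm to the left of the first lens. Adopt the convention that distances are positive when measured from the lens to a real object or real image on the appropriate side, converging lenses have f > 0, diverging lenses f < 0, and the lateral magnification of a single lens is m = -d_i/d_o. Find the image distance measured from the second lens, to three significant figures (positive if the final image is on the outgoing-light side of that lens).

3.65 cm

Applying the thin-lens equation to the first lens, 1/6 = 1/13 + 1/d_i1, which gives d_i1 = 11.143 cm.
This image would form 11.143 cm past lens 1, i.e. 6.143 cm beyond lens 2, so it is a virtual object for lens 2: d_o2 = 5 - 11.143 = -6.143 cm.
Applying the thin-lens equation again with f_2 = 9 cm and d_o2 = -6.143 cm gives d_i2 = 3.651 cm.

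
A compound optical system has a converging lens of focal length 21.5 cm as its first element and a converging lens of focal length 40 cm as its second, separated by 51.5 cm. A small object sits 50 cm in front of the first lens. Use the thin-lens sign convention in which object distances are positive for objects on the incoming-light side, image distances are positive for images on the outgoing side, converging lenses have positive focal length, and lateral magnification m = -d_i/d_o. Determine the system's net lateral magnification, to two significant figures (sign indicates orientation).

First lens: d_i1 = 1/(1/21.5 - 1/50) = 37.719 cm.
m_1 = -(37.719)/50 = -0.7544.
That image sits 13.781 cm in front of the second lens, so d_o2 = 13.781 cm.
Second lens: d_i2 = 1/(1/40 - 1/(13.781)) = -21.024 cm.
m_2 = -(-21.024)/(13.781) = 1.5256.
Overall magnification: m = m_1 m_2 = -1.1509.

-1.2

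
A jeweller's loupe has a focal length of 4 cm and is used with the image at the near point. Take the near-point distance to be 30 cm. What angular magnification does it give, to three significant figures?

M = 1 + D/f = 1 + 30/4 = 8.500.

8.50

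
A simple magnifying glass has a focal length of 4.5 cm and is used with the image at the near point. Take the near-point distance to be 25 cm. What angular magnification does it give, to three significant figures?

M = 1 + D/f = 1 + 25/4.5 = 6.556.

6.56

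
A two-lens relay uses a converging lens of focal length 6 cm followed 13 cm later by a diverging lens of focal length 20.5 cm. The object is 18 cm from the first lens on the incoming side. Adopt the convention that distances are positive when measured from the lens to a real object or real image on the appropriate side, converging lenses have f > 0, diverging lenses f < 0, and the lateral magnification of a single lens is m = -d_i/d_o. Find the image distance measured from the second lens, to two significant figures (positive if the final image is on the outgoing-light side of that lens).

Applying the thin-lens equation to the first lens, 1/6 = 1/18 + 1/d_i1, which gives d_i1 = 9.000 cm.
That image sits 4.000 cm in front of the second lens, so d_o2 = 4.000 cm.
Applying the thin-lens equation again with f_2 = -20.5 cm and d_o2 = 4.000 cm gives d_i2 = -3.347 cm.

-3.3 cm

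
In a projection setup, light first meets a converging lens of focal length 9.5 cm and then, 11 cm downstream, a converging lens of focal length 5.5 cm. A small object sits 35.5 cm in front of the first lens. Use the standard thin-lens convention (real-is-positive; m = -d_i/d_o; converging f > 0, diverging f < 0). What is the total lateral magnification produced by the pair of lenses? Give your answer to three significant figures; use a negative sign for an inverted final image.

First lens: d_i1 = 1/(1/9.5 - 1/35.5) = 12.971 cm.
m_1 = -(12.971)/35.5 = -0.3654.
Since 12.971 cm > 11 cm, the first image lies past the second lens and serves as a virtual object: d_o2 = L - d_i1 = -1.971 cm.
Second lens: d_i2 = 1/(1/5.5 - 1/(-1.971)) = 1.451 cm.
m_2 = -(1.451)/(-1.971) = 0.7362.
Overall magnification: m = m_1 m_2 = -0.2690.

-0.269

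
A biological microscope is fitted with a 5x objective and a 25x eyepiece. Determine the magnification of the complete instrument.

125

The overall magnification of a compound microscope is the product of the objective and eyepiece magnifications:
M = M_obj x M_eye = 5 x 25 = 125.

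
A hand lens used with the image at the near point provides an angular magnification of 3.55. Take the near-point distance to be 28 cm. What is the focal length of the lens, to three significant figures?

11.0 cm

For the image at the near point, M = 1 + D/f.
f = D/(M - 1) = 28/(3.55 - 1) = 10.980 cm.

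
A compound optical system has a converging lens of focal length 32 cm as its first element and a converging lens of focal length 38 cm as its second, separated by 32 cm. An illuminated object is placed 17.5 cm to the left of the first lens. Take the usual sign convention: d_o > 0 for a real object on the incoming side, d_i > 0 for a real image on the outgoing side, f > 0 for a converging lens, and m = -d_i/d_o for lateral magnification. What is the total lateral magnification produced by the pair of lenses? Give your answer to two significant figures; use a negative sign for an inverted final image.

-2.6

First lens: d_i1 = 1/(1/32 - 1/17.5) = -38.621 cm.
m_1 = -(-38.621)/17.5 = 2.2069.
With d_i1 < 0 the first image is virtual and lies on the object side; the object distance for lens 2 is d_o2 = 32 - (-38.621) = 70.621 cm.
Second lens: d_i2 = 1/(1/38 - 1/(70.621)) = 82.266 cm.
m_2 = -(82.266)/(70.621) = -1.1649.
Total m = m_1 x m_2 = (2.2069)(-1.1649) = -2.5708.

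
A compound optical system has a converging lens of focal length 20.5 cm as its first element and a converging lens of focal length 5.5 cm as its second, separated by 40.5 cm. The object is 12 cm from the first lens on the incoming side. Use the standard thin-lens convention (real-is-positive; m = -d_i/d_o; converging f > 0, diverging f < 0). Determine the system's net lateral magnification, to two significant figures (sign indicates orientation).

-0.21

Lens 1: 1/d_i1 = 1/f_1 - 1/d_o1 = 1/20.5 - 1/12 = -0.03455 cm^-1, so d_i1 = -28.941 cm.
m_1 = -(-28.941)/12 = 2.4118.
The intermediate image is virtual, 28.941 cm to the left of lens 1, so d_o2 = L - d_i1 = 40.5 - (-28.941) = 69.441 cm.
Lens 2: 1/d_i2 = 1/f_2 - 1/d_o2 = 1/5.5 - 1/(69.441) = 0.16742 cm^-1, so d_i2 = 5.973 cm.
m_2 = -(5.973)/(69.441) = -0.0860.
Overall magnification: m = m_1 m_2 = -0.2075.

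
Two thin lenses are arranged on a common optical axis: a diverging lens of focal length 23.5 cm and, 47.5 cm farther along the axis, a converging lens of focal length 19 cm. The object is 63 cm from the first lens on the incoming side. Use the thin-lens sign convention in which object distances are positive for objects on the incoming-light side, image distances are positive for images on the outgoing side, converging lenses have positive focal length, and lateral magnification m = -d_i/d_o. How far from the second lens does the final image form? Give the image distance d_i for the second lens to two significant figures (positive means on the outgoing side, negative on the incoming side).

27 cm

Applying the thin-lens equation to the first lens, 1/(-23.5) = 1/63 + 1/d_i1, which gives d_i1 = -17.116 cm.
With d_i1 < 0 the first image is virtual and lies on the object side; the object distance for lens 2 is d_o2 = 47.5 - (-17.116) = 64.616 cm.
Applying the thin-lens equation again with f_2 = 19 cm and d_o2 = 64.616 cm gives d_i2 = 26.914 cm.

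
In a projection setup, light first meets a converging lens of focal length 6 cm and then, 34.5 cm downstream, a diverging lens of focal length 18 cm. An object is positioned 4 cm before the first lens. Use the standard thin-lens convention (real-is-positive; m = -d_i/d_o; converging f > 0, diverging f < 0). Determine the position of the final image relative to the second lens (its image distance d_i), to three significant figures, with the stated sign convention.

Lens 1: 1/d_i1 = 1/f_1 - 1/d_o1 = 1/6 - 1/4 = -0.08333 cm^-1, so d_i1 = -12.000 cm.
The intermediate image is virtual, 12.000 cm to the left of lens 1, so d_o2 = L - d_i1 = 34.5 - (-12.000) = 46.500 cm.
Lens 2: 1/d_i2 = 1/f_2 - 1/d_o2 = 1/(-18) - 1/(46.500) = -0.07706 cm^-1, so d_i2 = -12.977 cm.

-13.0 cm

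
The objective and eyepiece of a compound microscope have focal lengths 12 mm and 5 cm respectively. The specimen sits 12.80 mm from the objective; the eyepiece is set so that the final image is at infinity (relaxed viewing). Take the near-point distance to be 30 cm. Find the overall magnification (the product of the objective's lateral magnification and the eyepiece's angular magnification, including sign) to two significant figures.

-90

Convert to cm: f_obj = 12 mm = 1.2 cm; d_o = 12.80 mm = 1.28 cm.
Objective: 1/d_i = 1/f_obj - 1/d_o = 1/1.2 - 1/1.28 = 0.05208 cm^-1, so d_i = 19.200 cm.
m_obj = -d_i/d_o = -19.200/1.28 = -15.000.
Eyepiece angular magnification (image at infinity): M_eye = D/f_e = 30/5 = 6.000.
Overall M = m_obj x M_eye = (-15.000)(6.000) = -90.00.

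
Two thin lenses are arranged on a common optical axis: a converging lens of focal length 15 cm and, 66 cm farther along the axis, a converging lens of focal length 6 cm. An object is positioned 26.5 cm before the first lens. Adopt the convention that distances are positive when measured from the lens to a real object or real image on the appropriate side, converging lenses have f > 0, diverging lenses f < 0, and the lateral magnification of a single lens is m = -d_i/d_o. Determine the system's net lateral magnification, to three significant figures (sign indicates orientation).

Applying the thin-lens equation to the first lens, 1/15 = 1/26.5 + 1/d_i1, which gives d_i1 = 34.565 cm.
Its lateral magnification is m_1 = -d_i1/d_o1 = -(34.565)/26.5 = -1.3043.
That image sits 31.435 cm in front of the second lens, so d_o2 = 31.435 cm.
Applying the thin-lens equation again with f_2 = 6 cm and d_o2 = 31.435 cm gives d_i2 = 7.415 cm.
m_2 = -(7.415)/(31.435) = -0.2359.
Total m = m_1 x m_2 = (-1.3043)(-0.2359) = 0.3077.

0.308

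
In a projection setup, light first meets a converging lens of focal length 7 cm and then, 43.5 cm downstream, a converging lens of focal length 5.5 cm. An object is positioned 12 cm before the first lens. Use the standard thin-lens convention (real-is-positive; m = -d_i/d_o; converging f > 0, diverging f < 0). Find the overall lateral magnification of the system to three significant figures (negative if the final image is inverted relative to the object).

Applying the thin-lens equation to the first lens, 1/7 = 1/12 + 1/d_i1, which gives d_i1 = 16.800 cm.
Its lateral magnification is m_1 = -d_i1/d_o1 = -(16.800)/12 = -1.4000.
The intermediate image is 16.800 cm to the right of lens 1, so d_o2 = L - d_i1 = 43.5 - 16.800 = 26.700 cm.
Applying the thin-lens equation again with f_2 = 5.5 cm and d_o2 = 26.700 cm gives d_i2 = 6.927 cm.
m_2 = -(6.927)/(26.700) = -0.2594.
The system's lateral magnification is m_1 m_2 = (-1.4000)(-0.2594) = 0.3632.

0.363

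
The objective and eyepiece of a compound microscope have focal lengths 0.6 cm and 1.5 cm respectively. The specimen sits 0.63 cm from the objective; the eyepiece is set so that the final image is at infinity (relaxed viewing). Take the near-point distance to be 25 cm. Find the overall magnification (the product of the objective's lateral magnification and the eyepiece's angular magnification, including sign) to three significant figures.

-333

Objective: 1/d_i = 1/f_obj - 1/d_o = 1/0.6 - 1/0.63 = 0.07937 cm^-1, so d_i = 12.600 cm.
m_obj = -d_i/d_o = -12.600/0.63 = -20.000.
Eyepiece angular magnification (image at infinity): M_eye = D/f_e = 25/1.5 = 16.667.
Overall M = m_obj x M_eye = (-20.000)(16.667) = -333.33.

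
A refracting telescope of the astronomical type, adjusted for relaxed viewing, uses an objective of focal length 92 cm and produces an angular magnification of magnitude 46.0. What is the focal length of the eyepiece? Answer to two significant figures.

2.0 cm

|M| = f_obj/f_eye, so f_eye = f_obj/|M| = 92/46.0 = 2.000 cm.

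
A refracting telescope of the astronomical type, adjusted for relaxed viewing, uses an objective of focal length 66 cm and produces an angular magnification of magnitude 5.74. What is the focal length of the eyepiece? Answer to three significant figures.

11.5 cm

|M| = f_obj/f_eye, so f_eye = f_obj/|M| = 66/5.74 = 11.498 cm.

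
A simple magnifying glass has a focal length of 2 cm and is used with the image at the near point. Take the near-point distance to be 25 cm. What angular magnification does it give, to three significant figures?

13.5

M = 1 + D/f = 1 + 25/2 = 13.500.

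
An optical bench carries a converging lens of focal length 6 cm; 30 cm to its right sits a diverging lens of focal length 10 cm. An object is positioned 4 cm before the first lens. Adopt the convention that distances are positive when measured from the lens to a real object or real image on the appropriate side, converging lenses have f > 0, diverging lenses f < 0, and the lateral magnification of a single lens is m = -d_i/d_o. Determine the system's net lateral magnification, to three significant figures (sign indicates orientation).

0.577

First lens: d_i1 = 1/(1/6 - 1/4) = -12.000 cm.
m_1 = -(-12.000)/4 = 3.0000.
The intermediate image is virtual, 12.000 cm to the left of lens 1, so d_o2 = L - d_i1 = 30 - (-12.000) = 42.000 cm.
Second lens: d_i2 = 1/(1/(-10) - 1/(42.000)) = -8.077 cm.
m_2 = -(-8.077)/(42.000) = 0.1923.
Total m = m_1 x m_2 = (3.0000)(0.1923) = 0.5769.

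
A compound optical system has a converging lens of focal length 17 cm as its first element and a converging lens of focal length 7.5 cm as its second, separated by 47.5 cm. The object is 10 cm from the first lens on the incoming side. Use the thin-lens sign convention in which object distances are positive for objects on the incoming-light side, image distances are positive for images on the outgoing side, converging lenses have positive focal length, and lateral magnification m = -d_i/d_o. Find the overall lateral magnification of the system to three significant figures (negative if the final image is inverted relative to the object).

-0.283

Lens 1: 1/d_i1 = 1/f_1 - 1/d_o1 = 1/17 - 1/10 = -0.04118 cm^-1, so d_i1 = -24.286 cm.
m_1 = -(-24.286)/10 = 2.4286.
The intermediate image is virtual, 24.286 cm to the left of lens 1, so d_o2 = L - d_i1 = 47.5 - (-24.286) = 71.786 cm.
Lens 2: 1/d_i2 = 1/f_2 - 1/d_o2 = 1/7.5 - 1/(71.786) = 0.11940 cm^-1, so d_i2 = 8.375 cm.
m_2 = -(8.375)/(71.786) = -0.1167.
The system's lateral magnification is m_1 m_2 = (2.4286)(-0.1167) = -0.2833.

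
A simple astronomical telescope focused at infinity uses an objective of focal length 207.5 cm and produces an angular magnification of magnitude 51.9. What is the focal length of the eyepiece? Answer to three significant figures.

4.00 cm

|M| = f_obj/f_eye, so f_eye = f_obj/|M| = 207.5/51.9 = 3.998 cm.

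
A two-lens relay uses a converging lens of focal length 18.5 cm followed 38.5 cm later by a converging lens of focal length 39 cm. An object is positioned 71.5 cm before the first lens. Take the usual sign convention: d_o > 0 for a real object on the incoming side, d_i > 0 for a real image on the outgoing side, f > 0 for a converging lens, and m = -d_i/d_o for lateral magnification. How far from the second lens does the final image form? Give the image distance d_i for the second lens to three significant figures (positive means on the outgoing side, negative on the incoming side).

-20.7 cm

Lens 1: 1/d_i1 = 1/f_1 - 1/d_o1 = 1/18.5 - 1/71.5 = 0.04007 cm^-1, so d_i1 = 24.958 cm.
That image sits 13.542 cm in front of the second lens, so d_o2 = 13.542 cm.
Lens 2: 1/d_i2 = 1/f_2 - 1/d_o2 = 1/39 - 1/(13.542) = -0.04820 cm^-1, so d_i2 = -20.747 cm.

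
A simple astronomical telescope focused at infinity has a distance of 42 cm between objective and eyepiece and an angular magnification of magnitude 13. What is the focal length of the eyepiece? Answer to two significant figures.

In normal adjustment the tube length equals f_obj + f_eye and |M| = f_obj/f_eye.
So f_obj = 13 f_eye and 13 f_eye + f_eye = 42 cm, giving f_eye = 42/14 = 3.000 cm and f_obj = 39.000 cm.

3.0 cm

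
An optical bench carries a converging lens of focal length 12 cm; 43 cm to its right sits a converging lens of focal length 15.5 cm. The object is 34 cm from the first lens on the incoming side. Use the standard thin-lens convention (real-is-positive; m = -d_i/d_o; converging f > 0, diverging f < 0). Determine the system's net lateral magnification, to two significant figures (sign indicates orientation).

0.94

First lens: d_i1 = 1/(1/12 - 1/34) = 18.545 cm.
m_1 = -(18.545)/34 = -0.5455.
That image sits 24.455 cm in front of the second lens, so d_o2 = 24.455 cm.
Second lens: d_i2 = 1/(1/15.5 - 1/(24.455)) = 42.330 cm.
m_2 = -(42.330)/(24.455) = -1.7310.
Overall magnification: m = m_1 m_2 = 0.9442.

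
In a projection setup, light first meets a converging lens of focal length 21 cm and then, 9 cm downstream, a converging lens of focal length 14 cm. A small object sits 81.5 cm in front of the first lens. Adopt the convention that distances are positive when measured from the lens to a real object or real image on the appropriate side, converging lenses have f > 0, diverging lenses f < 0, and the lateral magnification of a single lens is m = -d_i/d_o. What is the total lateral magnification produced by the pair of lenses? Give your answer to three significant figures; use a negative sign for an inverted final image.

Lens 1: 1/d_i1 = 1/f_1 - 1/d_o1 = 1/21 - 1/81.5 = 0.03535 cm^-1, so d_i1 = 28.289 cm.
m_1 = -(28.289)/81.5 = -0.3471.
Since 28.289 cm > 9 cm, the first image lies past the second lens and serves as a virtual object: d_o2 = L - d_i1 = -19.289 cm.
Lens 2: 1/d_i2 = 1/f_2 - 1/d_o2 = 1/14 - 1/(-19.289) = 0.12327 cm^-1, so d_i2 = 8.112 cm.
m_2 = -(8.112)/(-19.289) = 0.4206.
Total m = m_1 x m_2 = (-0.3471)(0.4206) = -0.1460.

-0.146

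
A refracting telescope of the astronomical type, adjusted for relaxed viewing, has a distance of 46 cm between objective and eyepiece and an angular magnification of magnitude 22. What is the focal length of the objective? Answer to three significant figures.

44.0 cm

In normal adjustment the tube length equals f_obj + f_eye and |M| = f_obj/f_eye.
So f_obj = 22 f_eye and 22 f_eye + f_eye = 46 cm, giving f_eye = 46/23 = 2.000 cm and f_obj = 44.000 cm.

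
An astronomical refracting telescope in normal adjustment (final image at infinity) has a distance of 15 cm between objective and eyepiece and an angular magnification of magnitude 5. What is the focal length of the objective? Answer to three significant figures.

12.5 cm

In normal adjustment the tube length equals f_obj + f_eye and |M| = f_obj/f_eye.
So f_obj = 5 f_eye and 5 f_eye + f_eye = 15 cm, giving f_eye = 15/6 = 2.500 cm and f_obj = 12.500 cm.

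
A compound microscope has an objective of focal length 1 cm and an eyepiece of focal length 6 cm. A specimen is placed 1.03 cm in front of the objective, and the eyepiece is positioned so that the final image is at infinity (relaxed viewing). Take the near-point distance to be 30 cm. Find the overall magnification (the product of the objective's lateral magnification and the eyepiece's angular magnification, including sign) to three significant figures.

-167

Objective: 1/d_i = 1/f_obj - 1/d_o = 1/1 - 1/1.03 = 0.02913 cm^-1, so d_i = 34.333 cm.
m_obj = -d_i/d_o = -34.333/1.03 = -33.333.
Eyepiece angular magnification (image at infinity): M_eye = D/f_e = 30/6 = 5.000.
Overall M = m_obj x M_eye = (-33.333)(5.000) = -166.67.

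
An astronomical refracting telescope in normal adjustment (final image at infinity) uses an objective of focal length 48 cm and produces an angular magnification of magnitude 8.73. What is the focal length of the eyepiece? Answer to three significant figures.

5.50 cm

|M| = f_obj/f_eye, so f_eye = f_obj/|M| = 48/8.73 = 5.498 cm.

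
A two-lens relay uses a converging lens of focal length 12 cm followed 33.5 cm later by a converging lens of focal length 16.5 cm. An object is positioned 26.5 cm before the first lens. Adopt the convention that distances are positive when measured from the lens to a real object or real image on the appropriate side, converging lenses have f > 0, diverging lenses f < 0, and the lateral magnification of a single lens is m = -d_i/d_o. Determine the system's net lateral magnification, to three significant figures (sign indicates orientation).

Applying the thin-lens equation to the first lens, 1/12 = 1/26.5 + 1/d_i1, which gives d_i1 = 21.931 cm.
Its lateral magnification is m_1 = -d_i1/d_o1 = -(21.931)/26.5 = -0.8276.
That image sits 11.569 cm in front of the second lens, so d_o2 = 11.569 cm.
Applying the thin-lens equation again with f_2 = 16.5 cm and d_o2 = 11.569 cm gives d_i2 = -38.712 cm.
m_2 = -(-38.712)/(11.569) = 3.3462.
Overall magnification: m = m_1 m_2 = -2.7692.

-2.77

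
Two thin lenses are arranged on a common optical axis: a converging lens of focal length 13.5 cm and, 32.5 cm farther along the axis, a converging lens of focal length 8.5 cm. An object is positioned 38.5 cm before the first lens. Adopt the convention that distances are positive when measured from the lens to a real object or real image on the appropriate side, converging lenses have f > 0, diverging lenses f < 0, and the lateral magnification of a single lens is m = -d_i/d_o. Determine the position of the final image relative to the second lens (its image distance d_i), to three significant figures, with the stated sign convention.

31.0 cm

Lens 1: 1/d_i1 = 1/f_1 - 1/d_o1 = 1/13.5 - 1/38.5 = 0.04810 cm^-1, so d_i1 = 20.790 cm.
Object distance for lens 2: d_o2 = 32.5 - 20.790 = 11.710 cm.
Lens 2: 1/d_i2 = 1/f_2 - 1/d_o2 = 1/8.5 - 1/(11.710) = 0.03225 cm^-1, so d_i2 = 31.008 cm.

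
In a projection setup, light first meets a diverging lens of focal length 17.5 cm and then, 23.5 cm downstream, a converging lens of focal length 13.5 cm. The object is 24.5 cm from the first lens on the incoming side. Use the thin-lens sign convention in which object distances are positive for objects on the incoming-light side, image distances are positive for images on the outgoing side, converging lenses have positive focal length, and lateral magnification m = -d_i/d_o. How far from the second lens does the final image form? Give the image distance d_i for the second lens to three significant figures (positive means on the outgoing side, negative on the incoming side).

Lens 1: 1/d_i1 = 1/f_1 - 1/d_o1 = 1/(-17.5) - 1/24.5 = -0.09796 cm^-1, so d_i1 = -10.208 cm.
The intermediate image is virtual, 10.208 cm to the left of lens 1, so d_o2 = L - d_i1 = 23.5 - (-10.208) = 33.708 cm.
Lens 2: 1/d_i2 = 1/f_2 - 1/d_o2 = 1/13.5 - 1/(33.708) = 0.04441 cm^-1, so d_i2 = 22.519 cm.

22.5 cm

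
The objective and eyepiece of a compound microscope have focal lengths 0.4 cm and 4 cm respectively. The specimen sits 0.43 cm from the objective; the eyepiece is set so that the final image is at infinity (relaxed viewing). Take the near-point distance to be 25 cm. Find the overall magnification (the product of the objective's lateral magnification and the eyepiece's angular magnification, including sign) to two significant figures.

Objective: 1/d_i = 1/f_obj - 1/d_o = 1/0.4 - 1/0.43 = 0.17442 cm^-1, so d_i = 5.733 cm.
m_obj = -d_i/d_o = -5.733/0.43 = -13.333.
Eyepiece angular magnification (image at infinity): M_eye = D/f_e = 25/4 = 6.250.
Overall M = m_obj x M_eye = (-13.333)(6.250) = -83.33.

-83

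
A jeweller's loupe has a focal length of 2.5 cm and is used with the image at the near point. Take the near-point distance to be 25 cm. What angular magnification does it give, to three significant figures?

11.0

M = 1 + D/f = 1 + 25/2.5 = 11.000.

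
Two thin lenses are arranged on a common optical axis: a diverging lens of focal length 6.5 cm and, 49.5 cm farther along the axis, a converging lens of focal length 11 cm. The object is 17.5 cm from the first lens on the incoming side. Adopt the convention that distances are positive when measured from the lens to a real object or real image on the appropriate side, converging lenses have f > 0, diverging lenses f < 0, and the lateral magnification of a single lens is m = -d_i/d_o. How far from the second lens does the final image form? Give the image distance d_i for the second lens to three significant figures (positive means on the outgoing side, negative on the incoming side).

Applying the thin-lens equation to the first lens, 1/(-6.5) = 1/17.5 + 1/d_i1, which gives d_i1 = -4.740 cm.
With d_i1 < 0 the first image is virtual and lies on the object side; the object distance for lens 2 is d_o2 = 49.5 - (-4.740) = 54.240 cm.
Applying the thin-lens equation again with f_2 = 11 cm and d_o2 = 54.240 cm gives d_i2 = 13.798 cm.

13.8 cm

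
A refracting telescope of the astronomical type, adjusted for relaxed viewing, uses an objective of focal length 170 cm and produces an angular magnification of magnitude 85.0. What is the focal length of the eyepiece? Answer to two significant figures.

2.0 cm

|M| = f_obj/f_eye, so f_eye = f_obj/|M| = 170/85.0 = 2.000 cm.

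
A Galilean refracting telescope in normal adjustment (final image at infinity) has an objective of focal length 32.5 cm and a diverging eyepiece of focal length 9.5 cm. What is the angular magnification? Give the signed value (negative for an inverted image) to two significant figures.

3.4

M = -f_obj/f_eye = -32.5/(-9.5) = 3.421.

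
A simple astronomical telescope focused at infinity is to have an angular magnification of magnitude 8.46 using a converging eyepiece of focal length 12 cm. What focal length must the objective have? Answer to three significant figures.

|M| = f_obj/|f_eye|, so f_obj = |M| x |f_eye| = 8.46 x 12 = 101.520 cm.

102 cm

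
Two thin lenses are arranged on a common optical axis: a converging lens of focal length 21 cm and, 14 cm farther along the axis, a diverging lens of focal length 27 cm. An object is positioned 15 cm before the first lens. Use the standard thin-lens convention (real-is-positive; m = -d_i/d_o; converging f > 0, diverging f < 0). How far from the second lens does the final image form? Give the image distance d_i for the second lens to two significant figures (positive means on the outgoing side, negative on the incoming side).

-19 cm

First lens: d_i1 = 1/(1/21 - 1/15) = -52.500 cm.
The intermediate image is virtual, 52.500 cm to the left of lens 1, so d_o2 = L - d_i1 = 14 - (-52.500) = 66.500 cm.
Second lens: d_i2 = 1/(1/(-27) - 1/(66.500)) = -19.203 cm.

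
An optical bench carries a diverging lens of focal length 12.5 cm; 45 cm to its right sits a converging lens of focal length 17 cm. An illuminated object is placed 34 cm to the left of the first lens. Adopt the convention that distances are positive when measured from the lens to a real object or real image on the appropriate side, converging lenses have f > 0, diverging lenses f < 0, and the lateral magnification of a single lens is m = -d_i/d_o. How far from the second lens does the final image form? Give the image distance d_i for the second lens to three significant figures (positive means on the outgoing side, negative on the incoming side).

First lens: d_i1 = 1/(1/(-12.5) - 1/34) = -9.140 cm.
With d_i1 < 0 the first image is virtual and lies on the object side; the object distance for lens 2 is d_o2 = 45 - (-9.140) = 54.140 cm.
Second lens: d_i2 = 1/(1/17 - 1/(54.140)) = 24.781 cm.

24.8 cm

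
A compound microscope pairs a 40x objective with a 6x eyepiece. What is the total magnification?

240

The overall magnification of a compound microscope is the product of the objective and eyepiece magnifications:
M = M_obj x M_eye = 40 x 6 = 240.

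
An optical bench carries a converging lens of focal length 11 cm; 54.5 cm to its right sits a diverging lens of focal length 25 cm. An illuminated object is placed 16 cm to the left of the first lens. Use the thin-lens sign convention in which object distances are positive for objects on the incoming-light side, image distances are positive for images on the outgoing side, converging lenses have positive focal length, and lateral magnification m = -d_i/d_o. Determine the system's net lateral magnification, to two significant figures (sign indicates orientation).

Lens 1: 1/d_i1 = 1/f_1 - 1/d_o1 = 1/11 - 1/16 = 0.02841 cm^-1, so d_i1 = 35.200 cm.
m_1 = -(35.200)/16 = -2.2000.
The intermediate image is 35.200 cm to the right of lens 1, so d_o2 = L - d_i1 = 54.5 - 35.200 = 19.300 cm.
Lens 2: 1/d_i2 = 1/f_2 - 1/d_o2 = 1/(-25) - 1/(19.300) = -0.09181 cm^-1, so d_i2 = -10.892 cm.
m_2 = -(-10.892)/(19.300) = 0.5643.
Overall magnification: m = m_1 m_2 = -1.2415.

-1.2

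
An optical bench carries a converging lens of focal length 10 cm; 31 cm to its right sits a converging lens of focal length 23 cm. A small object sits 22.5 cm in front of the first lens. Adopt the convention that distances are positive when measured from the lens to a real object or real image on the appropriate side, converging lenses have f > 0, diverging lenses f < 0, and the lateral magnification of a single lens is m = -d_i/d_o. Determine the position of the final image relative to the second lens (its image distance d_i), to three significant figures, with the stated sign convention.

Lens 1: 1/d_i1 = 1/f_1 - 1/d_o1 = 1/10 - 1/22.5 = 0.05556 cm^-1, so d_i1 = 18.000 cm.
The intermediate image is 18.000 cm to the right of lens 1, so d_o2 = L - d_i1 = 31 - 18.000 = 13.000 cm.
Lens 2: 1/d_i2 = 1/f_2 - 1/d_o2 = 1/23 - 1/(13.000) = -0.03344 cm^-1, so d_i2 = -29.900 cm.

-29.9 cm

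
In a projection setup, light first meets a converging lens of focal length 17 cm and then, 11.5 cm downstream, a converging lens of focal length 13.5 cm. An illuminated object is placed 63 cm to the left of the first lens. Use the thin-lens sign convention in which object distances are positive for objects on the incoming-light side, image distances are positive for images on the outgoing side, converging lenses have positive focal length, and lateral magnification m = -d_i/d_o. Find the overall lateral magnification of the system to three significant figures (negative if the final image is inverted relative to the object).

First lens: d_i1 = 1/(1/17 - 1/63) = 23.283 cm.
m_1 = -(23.283)/63 = -0.3696.
Since 23.283 cm > 11.5 cm, the first image lies past the second lens and serves as a virtual object: d_o2 = L - d_i1 = -11.783 cm.
Second lens: d_i2 = 1/(1/13.5 - 1/(-11.783)) = 6.291 cm.
m_2 = -(6.291)/(-11.783) = 0.5340.
Total m = m_1 x m_2 = (-0.3696)(0.5340) = -0.1973.

-0.197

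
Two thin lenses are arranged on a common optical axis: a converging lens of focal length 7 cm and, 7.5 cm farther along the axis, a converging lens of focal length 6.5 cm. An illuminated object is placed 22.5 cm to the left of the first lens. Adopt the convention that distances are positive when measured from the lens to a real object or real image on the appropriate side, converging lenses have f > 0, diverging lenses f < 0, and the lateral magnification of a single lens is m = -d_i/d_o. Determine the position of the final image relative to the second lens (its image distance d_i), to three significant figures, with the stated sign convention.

1.89 cm

First lens: d_i1 = 1/(1/7 - 1/22.5) = 10.161 cm.
Since 10.161 cm > 7.5 cm, the first image lies past the second lens and serves as a virtual object: d_o2 = L - d_i1 = -2.661 cm.
Second lens: d_i2 = 1/(1/6.5 - 1/(-2.661)) = 1.888 cm.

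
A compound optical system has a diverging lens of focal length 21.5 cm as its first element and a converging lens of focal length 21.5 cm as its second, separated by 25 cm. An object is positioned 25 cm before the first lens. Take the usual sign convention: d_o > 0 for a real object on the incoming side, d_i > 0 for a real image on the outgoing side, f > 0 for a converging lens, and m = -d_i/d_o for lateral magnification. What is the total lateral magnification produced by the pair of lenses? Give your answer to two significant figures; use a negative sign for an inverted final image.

Lens 1: 1/d_i1 = 1/f_1 - 1/d_o1 = 1/(-21.5) - 1/25 = -0.08651 cm^-1, so d_i1 = -11.559 cm.
m_1 = -(-11.559)/25 = 0.4624.
The intermediate image is virtual, 11.559 cm to the left of lens 1, so d_o2 = L - d_i1 = 25 - (-11.559) = 36.559 cm.
Lens 2: 1/d_i2 = 1/f_2 - 1/d_o2 = 1/21.5 - 1/(36.559) = 0.01916 cm^-1, so d_i2 = 52.196 cm.
m_2 = -(52.196)/(36.559) = -1.4277.
Overall magnification: m = m_1 m_2 = -0.6601.

-0.66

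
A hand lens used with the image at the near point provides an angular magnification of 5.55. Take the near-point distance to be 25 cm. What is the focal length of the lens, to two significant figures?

5.5 cm

For the image at the near point, M = 1 + D/f.
f = D/(M - 1) = 25/(5.55 - 1) = 5.495 cm.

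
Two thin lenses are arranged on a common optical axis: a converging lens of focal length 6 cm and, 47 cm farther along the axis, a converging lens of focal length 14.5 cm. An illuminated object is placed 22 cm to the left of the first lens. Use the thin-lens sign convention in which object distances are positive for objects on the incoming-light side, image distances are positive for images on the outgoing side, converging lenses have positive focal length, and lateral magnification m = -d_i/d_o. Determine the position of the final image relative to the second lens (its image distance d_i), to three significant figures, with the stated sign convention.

23.2 cm

First lens: d_i1 = 1/(1/6 - 1/22) = 8.250 cm.
That image sits 38.750 cm in front of the second lens, so d_o2 = 38.750 cm.
Second lens: d_i2 = 1/(1/14.5 - 1/(38.750)) = 23.170 cm.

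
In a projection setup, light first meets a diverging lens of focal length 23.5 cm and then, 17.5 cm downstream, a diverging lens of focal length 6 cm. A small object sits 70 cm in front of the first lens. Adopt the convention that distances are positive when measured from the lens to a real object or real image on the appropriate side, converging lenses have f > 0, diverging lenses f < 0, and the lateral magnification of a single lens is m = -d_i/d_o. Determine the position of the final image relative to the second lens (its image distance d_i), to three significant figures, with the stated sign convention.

Applying the thin-lens equation to the first lens, 1/(-23.5) = 1/70 + 1/d_i1, which gives d_i1 = -17.594 cm.
The intermediate image is virtual, 17.594 cm to the left of lens 1, so d_o2 = L - d_i1 = 17.5 - (-17.594) = 35.094 cm.
Applying the thin-lens equation again with f_2 = -6 cm and d_o2 = 35.094 cm gives d_i2 = -5.124 cm.

-5.12 cm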